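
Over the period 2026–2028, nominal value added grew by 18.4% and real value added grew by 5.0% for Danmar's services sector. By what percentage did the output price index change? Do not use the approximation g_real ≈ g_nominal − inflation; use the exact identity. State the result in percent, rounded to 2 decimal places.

12.76%

(1 + g_nom) = (1 + g_real)(1 + π), so π = 1.1840 / 1.0500 − 1 = 0.12762.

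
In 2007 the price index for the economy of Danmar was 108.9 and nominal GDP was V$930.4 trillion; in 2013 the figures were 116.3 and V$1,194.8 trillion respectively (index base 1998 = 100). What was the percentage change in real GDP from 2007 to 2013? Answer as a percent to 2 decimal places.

Real GDP 2007 = 930.4 / 1.089 = 854.36.
Real GDP 2013 = 1194.8 / 1.163 = 1027.34.
Real growth = 1027.34 / 854.36 − 1 = 0.2025.

20.25%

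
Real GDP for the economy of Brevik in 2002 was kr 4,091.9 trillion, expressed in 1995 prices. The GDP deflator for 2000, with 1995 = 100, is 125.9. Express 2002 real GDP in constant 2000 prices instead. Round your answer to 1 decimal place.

kr 5,151.7 trillion

Real GDP in 2000 prices = Real GDP in 1995 prices × (P_2000/P_1995) = 4091.9 × 1.259 = 5151.70.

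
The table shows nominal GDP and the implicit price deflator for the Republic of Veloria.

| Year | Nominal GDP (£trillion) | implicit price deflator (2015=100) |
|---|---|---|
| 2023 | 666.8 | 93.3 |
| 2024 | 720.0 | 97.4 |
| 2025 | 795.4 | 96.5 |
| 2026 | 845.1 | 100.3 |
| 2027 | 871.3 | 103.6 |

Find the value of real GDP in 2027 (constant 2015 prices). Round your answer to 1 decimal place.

£841.0 trillion

Real GDP 2027 = 871.3 / 1.036 = 841.02.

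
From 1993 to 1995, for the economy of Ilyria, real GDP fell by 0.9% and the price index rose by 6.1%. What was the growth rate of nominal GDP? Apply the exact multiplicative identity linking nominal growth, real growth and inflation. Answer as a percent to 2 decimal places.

5.15%

(1 + g_nom) = (1 + g_real)(1 + π) = 0.9910 × 1.0610 = 1.05145.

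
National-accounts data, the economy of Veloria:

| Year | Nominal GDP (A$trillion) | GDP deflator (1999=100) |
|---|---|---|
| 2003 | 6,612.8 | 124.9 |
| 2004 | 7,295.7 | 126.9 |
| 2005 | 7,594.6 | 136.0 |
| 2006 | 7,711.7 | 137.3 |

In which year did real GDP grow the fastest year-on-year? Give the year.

2004

2004: real = 7295.7/1.269 = 5749.17; growth vs 2003 (5294.48) = 8.59%.
2005: real = 7594.6/1.360 = 5584.26; growth vs 2004 (5749.17) = -2.87%.
2006: real = 7711.7/1.373 = 5616.68; growth vs 2005 (5584.26) = 0.58%.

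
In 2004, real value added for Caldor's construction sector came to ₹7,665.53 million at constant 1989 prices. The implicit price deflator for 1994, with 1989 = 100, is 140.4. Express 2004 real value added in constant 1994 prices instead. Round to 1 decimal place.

₹10,762.4 million

Real value added in 1994 prices = Real value added in 1989 prices × (P_1994/P_1989) = 7665.53 × 1.404 = 10762.40.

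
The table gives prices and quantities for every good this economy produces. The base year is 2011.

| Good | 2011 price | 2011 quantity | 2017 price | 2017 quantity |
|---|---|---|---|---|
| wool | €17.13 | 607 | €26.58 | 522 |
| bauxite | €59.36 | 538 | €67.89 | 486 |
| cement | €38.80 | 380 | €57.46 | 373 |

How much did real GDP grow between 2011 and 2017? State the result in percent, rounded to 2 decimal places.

-8.43%

Real GDP 2011 = Nominal GDP 2011 = 17.13·607 + 59.36·538 + 38.80·380 = 57077.59.
Real GDP 2017 (at 2011 prices) = 17.13·522 + 59.36·486 + 38.80·373 = 52263.22.
Real growth = 52263.22/57077.59 − 1 = -0.0843.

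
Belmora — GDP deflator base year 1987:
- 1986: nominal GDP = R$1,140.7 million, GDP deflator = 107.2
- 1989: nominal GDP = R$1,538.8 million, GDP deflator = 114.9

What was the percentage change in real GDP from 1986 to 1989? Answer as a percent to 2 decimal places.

25.86%

Deflate each year: 1986 → 1140.7/1.072 = 1064.09; 1989 → 1538.8/1.149 = 1339.25.
So real GDP changed by 1339.25/1064.09 − 1 = 0.2586, i.e. 25.86%.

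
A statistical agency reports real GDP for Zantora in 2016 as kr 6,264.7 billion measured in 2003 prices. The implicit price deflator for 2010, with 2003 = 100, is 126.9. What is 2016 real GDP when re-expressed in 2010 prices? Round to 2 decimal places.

kr 7,949.90 billion

Real GDP in 2010 prices = Real GDP in 2003 prices × (P_2010/P_2003) = 6264.7 × 1.269 = 7949.90.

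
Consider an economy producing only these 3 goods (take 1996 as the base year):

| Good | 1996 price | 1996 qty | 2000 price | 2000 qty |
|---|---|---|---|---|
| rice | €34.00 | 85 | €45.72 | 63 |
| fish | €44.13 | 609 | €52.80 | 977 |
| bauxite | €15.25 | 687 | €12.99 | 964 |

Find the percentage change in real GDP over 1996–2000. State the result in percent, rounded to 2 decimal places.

48.99%

Real GDP 1996 = Nominal GDP 1996 = 34.00·85 + 44.13·609 + 15.25·687 = 40241.92.
Real GDP 2000 (at 1996 prices) = 34.00·63 + 44.13·977 + 15.25·964 = 59958.01.
Real growth = 59958.01/40241.92 − 1 = 0.4899.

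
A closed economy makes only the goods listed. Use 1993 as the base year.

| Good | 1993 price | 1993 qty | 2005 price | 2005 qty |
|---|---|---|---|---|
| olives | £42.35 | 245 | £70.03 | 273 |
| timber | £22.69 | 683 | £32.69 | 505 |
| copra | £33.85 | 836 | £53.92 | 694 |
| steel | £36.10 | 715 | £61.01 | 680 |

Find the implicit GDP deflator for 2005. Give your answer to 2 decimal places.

161.18

Nominal GDP 2005 = 70.03·273 + 32.69·505 + 53.92·694 + 61.01·680 = 114533.92.
Real GDP 2005 (at 1993 prices) = 42.35·273 + 22.69·505 + 33.85·694 + 36.10·680 = 71059.90.
Deflator = Nominal/Real × 100 = 114533.92/71059.90 × 100 = 161.179.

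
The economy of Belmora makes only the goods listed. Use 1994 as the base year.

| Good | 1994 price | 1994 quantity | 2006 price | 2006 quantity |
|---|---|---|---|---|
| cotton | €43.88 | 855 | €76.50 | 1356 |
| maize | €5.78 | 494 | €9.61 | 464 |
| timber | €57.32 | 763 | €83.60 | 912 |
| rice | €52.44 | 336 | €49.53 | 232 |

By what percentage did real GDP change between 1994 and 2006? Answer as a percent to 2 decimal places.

Real GDP 1994 = Nominal GDP 1994 = 43.88·855 + 5.78·494 + 57.32·763 + 52.44·336 = 101727.72.
Real GDP 2006 (at 1994 prices) = 43.88·1356 + 5.78·464 + 57.32·912 + 52.44·232 = 126625.12.
Real growth = 126625.12/101727.72 − 1 = 0.2447.

24.47%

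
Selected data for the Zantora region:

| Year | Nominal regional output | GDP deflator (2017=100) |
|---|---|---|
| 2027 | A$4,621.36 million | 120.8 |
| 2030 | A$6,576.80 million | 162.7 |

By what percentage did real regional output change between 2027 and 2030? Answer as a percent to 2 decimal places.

Real regional output 2027 = 4621.36 / 1.208 = 3825.63.
Real regional output 2030 = 6576.80 / 1.627 = 4042.29.
Real growth = 4042.29 / 3825.63 − 1 = 0.0566.

5.66%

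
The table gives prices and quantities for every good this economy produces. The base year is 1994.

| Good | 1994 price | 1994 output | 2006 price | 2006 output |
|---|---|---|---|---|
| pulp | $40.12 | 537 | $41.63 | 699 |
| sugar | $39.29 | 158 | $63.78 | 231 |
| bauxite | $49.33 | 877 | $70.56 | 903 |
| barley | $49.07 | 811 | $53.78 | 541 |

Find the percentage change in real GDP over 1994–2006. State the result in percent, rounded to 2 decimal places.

-2.35%

Real GDP 1994 = Nominal GDP 1994 = 40.12·537 + 39.29·158 + 49.33·877 + 49.07·811 = 110810.44.
Real GDP 2006 (at 1994 prices) = 40.12·699 + 39.29·231 + 49.33·903 + 49.07·541 = 108211.73.
Real growth = 108211.73/110810.44 − 1 = -0.0235.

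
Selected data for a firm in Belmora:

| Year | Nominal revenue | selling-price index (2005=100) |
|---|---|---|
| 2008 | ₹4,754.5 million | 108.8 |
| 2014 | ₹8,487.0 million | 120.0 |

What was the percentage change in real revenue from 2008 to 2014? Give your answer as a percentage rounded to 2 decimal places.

61.84%

Real revenue 2008 = 4754.5 / 1.088 = 4369.94.
Real revenue 2014 = 8487.0 / 1.200 = 7072.50.
Real growth = 7072.50 / 4369.94 − 1 = 0.6184.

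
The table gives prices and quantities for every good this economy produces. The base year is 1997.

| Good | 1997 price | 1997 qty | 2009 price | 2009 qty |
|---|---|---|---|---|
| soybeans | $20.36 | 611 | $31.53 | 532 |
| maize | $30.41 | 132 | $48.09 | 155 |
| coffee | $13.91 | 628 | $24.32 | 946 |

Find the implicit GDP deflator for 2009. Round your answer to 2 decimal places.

164.56

Nominal GDP 2009 = 31.53·532 + 48.09·155 + 24.32·946 = 47234.63.
Real GDP 2009 (at 1997 prices) = 20.36·532 + 30.41·155 + 13.91·946 = 28703.93.
Deflator = Nominal/Real × 100 = 47234.63/28703.93 × 100 = 164.558.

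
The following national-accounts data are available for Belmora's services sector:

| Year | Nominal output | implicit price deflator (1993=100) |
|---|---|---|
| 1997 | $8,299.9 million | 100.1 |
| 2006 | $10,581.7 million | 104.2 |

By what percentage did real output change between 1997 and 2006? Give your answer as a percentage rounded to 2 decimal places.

Real output 1997 = 8299.9 / 1.001 = 8291.61.
Real output 2006 = 10581.7 / 1.042 = 10155.18.
Real growth = 10155.18 / 8291.61 − 1 = 0.2248.

22.48%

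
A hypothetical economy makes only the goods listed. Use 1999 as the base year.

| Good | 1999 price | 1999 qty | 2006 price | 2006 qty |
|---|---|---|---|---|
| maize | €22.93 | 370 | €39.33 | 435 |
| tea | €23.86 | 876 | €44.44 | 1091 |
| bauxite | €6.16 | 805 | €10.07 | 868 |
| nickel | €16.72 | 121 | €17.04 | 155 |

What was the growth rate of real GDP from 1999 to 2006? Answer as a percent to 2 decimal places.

20.83%

Real GDP 1999 = Nominal GDP 1999 = 22.93·370 + 23.86·876 + 6.16·805 + 16.72·121 = 36367.38.
Real GDP 2006 (at 1999 prices) = 22.93·435 + 23.86·1091 + 6.16·868 + 16.72·155 = 43944.29.
Real growth = 43944.29/36367.38 − 1 = 0.2083.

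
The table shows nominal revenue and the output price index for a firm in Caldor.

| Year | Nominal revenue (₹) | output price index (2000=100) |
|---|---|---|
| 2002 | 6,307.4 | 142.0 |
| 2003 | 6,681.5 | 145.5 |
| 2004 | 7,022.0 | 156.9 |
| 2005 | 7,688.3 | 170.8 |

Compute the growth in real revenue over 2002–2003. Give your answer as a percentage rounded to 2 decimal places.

Real revenue 2002 = 6307.4/1.420 = 4441.83.
Real revenue 2003 = 6681.5/1.455 = 4592.10.
Change = 4592.10/4441.83 − 1 = 0.0338.

3.38%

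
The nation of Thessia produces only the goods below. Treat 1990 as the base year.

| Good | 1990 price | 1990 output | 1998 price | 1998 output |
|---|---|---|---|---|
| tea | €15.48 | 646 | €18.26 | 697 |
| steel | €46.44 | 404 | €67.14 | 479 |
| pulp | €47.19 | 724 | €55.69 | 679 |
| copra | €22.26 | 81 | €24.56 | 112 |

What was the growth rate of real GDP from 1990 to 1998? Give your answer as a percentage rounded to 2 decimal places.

4.39%

Real GDP 1990 = Nominal GDP 1990 = 15.48·646 + 46.44·404 + 47.19·724 + 22.26·81 = 64730.46.
Real GDP 1998 (at 1990 prices) = 15.48·697 + 46.44·479 + 47.19·679 + 22.26·112 = 67569.45.
Real growth = 67569.45/64730.46 − 1 = 0.0439.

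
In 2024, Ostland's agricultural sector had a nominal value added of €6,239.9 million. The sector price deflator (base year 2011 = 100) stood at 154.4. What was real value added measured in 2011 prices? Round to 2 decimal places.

€4,041.39 million

Real value added = Nominal / (sector price deflator/100) = 6239.9 / 1.544 = 4041.39.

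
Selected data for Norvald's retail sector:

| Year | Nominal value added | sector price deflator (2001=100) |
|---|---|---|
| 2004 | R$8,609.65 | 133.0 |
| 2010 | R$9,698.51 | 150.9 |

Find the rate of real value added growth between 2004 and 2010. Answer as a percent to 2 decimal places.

-0.72%

Real value added 2004 = 8609.65 / 1.330 = 6473.42.
Real value added 2010 = 9698.51 / 1.509 = 6427.11.
Real growth = 6427.11 / 6473.42 − 1 = -0.0072.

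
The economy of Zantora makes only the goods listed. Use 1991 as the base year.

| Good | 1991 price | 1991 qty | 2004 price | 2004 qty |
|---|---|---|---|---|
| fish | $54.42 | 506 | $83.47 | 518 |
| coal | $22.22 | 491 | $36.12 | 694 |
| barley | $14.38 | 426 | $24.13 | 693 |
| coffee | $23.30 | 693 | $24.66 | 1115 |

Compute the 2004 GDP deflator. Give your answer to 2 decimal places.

Nominal GDP 2004 = 83.47·518 + 36.12·694 + 24.13·693 + 24.66·1115 = 112522.73.
Real GDP 2004 (at 1991 prices) = 54.42·518 + 22.22·694 + 14.38·693 + 23.30·1115 = 79555.08.
Deflator = Nominal/Real × 100 = 112522.73/79555.08 × 100 = 141.440.

141.44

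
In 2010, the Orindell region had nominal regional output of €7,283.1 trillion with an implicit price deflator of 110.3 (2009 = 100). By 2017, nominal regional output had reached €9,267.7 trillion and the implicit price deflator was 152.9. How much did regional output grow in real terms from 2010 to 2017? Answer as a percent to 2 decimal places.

Real regional output 2010 = 7283.1 / 1.103 = 6602.99.
Real regional output 2017 = 9267.7 / 1.529 = 6061.28.
Real growth = 6061.28 / 6602.99 − 1 = -0.0820.

-8.20%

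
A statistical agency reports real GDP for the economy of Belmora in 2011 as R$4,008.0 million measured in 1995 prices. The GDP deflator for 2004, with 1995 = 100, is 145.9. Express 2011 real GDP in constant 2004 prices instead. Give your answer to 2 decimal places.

Real GDP in 2004 prices = Real GDP in 1995 prices × (P_2004/P_1995) = 4008.0 × 1.459 = 5847.67.

R$5,847.67 million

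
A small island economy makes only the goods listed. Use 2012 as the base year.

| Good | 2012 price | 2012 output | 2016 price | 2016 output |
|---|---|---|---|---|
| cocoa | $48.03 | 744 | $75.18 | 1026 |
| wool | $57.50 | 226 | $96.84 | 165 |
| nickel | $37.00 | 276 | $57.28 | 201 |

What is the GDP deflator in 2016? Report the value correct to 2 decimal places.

Nominal GDP 2016 = 75.18·1026 + 96.84·165 + 57.28·201 = 104626.56.
Real GDP 2016 (at 2012 prices) = 48.03·1026 + 57.50·165 + 37.00·201 = 66203.28.
Deflator = Nominal/Real × 100 = 104626.56/66203.28 × 100 = 158.038.

158.04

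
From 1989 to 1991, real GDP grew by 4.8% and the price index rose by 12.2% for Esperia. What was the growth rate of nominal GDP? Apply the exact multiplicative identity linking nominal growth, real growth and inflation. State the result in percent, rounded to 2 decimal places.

(1 + g_nom) = (1 + g_real)(1 + π) = 1.0480 × 1.1220 = 1.17586.

17.59%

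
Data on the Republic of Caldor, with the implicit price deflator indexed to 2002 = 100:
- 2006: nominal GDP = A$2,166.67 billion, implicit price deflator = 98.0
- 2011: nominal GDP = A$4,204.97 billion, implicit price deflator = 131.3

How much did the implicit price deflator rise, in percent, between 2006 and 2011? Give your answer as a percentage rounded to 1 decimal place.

34.0%

Price-level change = 131.3 / 98.0 − 1 = 0.3398.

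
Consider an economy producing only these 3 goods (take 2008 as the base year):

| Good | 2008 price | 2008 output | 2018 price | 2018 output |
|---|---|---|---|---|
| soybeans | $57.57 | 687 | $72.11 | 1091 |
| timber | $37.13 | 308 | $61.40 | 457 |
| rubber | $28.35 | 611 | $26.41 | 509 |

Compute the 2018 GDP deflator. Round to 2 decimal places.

Nominal GDP 2018 = 72.11·1091 + 61.40·457 + 26.41·509 = 120174.50.
Real GDP 2018 (at 2008 prices) = 57.57·1091 + 37.13·457 + 28.35·509 = 94207.43.
Deflator = Nominal/Real × 100 = 120174.50/94207.43 × 100 = 127.564.

127.56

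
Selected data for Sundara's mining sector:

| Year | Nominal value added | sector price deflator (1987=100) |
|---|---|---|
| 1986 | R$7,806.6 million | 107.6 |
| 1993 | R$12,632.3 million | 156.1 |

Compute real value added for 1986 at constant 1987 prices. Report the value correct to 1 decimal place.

Real value added = Nominal / (sector price deflator/100) = 7806.6 / 1.076 = 7255.20.

R$7,255.2 million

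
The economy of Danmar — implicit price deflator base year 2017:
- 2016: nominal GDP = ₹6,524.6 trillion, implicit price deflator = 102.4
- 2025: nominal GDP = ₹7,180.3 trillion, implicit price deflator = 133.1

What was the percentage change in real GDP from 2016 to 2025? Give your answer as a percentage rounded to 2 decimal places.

-15.33%

Deflate each year: 2016 → 6524.6/1.024 = 6371.68; 2025 → 7180.3/1.331 = 5394.67.
So real GDP changed by 5394.67/6371.68 − 1 = -0.1533, i.e. -15.33%.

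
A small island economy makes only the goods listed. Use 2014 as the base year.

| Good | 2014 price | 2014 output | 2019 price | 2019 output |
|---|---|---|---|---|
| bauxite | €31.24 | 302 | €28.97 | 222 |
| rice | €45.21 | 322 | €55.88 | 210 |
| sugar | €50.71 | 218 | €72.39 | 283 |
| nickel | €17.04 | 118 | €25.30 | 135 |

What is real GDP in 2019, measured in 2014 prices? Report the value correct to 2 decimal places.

Real GDP 2019 = Σ (p_2014 × q_2019) = 31.24·222 + 45.21·210 + 50.71·283 + 17.04·135 = 33080.71.

€33080.71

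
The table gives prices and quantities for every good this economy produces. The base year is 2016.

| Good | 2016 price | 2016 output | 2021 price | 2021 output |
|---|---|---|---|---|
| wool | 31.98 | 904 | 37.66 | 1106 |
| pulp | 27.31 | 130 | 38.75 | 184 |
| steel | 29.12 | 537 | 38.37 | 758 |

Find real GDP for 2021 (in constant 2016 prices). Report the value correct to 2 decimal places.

Real GDP 2021 = Σ (p_2016 × q_2021) = 31.98·1106 + 27.31·184 + 29.12·758 = 62467.88.

62467.88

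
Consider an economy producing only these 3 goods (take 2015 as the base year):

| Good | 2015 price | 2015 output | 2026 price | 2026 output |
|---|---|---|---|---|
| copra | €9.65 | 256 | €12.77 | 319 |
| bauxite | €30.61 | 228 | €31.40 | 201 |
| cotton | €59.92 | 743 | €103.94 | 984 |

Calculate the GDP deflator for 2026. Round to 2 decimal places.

165.21

Nominal GDP 2026 = 12.77·319 + 31.40·201 + 103.94·984 = 112661.99.
Real GDP 2026 (at 2015 prices) = 9.65·319 + 30.61·201 + 59.92·984 = 68192.24.
Deflator = Nominal/Real × 100 = 112661.99/68192.24 × 100 = 165.212.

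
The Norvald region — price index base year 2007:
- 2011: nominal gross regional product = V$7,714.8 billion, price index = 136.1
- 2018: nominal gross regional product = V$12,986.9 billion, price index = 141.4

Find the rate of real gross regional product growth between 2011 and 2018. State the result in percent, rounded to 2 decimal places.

62.03%

Deflate each year: 2011 → 7714.8/1.361 = 5668.48; 2018 → 12986.9/1.414 = 9184.51.
So real gross regional product changed by 9184.51/5668.48 − 1 = 0.6203, i.e. 62.03%.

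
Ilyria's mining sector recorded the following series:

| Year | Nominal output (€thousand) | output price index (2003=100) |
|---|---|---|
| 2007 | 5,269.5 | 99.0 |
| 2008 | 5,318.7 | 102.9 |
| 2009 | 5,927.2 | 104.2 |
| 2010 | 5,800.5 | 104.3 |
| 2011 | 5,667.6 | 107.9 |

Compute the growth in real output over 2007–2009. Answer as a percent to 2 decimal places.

Real output 2007 = 5269.5/0.990 = 5322.73.
Real output 2009 = 5927.2/1.042 = 5688.29.
Change = 5688.29/5322.73 − 1 = 0.0687.

6.87%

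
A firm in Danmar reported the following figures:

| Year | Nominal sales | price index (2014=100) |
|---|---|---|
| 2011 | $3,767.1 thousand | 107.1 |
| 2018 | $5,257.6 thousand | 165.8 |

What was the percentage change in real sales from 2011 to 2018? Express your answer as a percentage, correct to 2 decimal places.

Real sales 2011 = 3767.1 / 1.071 = 3517.37.
Real sales 2018 = 5257.6 / 1.658 = 3171.05.
Real growth = 3171.05 / 3517.37 − 1 = -0.0985.

-9.85%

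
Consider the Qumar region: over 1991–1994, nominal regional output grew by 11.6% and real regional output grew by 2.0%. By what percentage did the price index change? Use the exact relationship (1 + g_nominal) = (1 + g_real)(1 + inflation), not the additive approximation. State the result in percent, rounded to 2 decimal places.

(1 + g_nom) = (1 + g_real)(1 + π), so π = 1.1160 / 1.0200 − 1 = 0.09412.

9.41%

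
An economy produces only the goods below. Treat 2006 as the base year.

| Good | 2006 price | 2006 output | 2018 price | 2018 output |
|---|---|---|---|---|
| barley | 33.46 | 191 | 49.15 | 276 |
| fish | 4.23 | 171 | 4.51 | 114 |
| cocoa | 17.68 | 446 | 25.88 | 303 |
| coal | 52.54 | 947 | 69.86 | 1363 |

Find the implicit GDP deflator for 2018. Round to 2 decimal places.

Nominal GDP 2018 = 49.15·276 + 4.51·114 + 25.88·303 + 69.86·1363 = 117140.36.
Real GDP 2018 (at 2006 prices) = 33.46·276 + 4.23·114 + 17.68·303 + 52.54·1363 = 86686.24.
Deflator = Nominal/Real × 100 = 117140.36/86686.24 × 100 = 135.131.

135.13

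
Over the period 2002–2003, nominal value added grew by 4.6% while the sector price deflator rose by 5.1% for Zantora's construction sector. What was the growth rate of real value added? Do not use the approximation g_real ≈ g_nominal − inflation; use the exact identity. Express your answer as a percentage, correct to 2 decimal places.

-0.48%

(1 + g_nom) = (1 + g_real)(1 + π), so g_real = 1.0460 / 1.0510 − 1 = -0.00476.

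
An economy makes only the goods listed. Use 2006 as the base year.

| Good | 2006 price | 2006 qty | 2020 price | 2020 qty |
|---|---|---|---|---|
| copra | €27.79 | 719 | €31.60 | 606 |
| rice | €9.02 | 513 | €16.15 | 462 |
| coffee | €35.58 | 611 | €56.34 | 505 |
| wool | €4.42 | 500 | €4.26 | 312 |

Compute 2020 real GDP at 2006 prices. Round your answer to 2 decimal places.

€40354.92

Real GDP 2020 = Σ (p_2006 × q_2020) = 27.79·606 + 9.02·462 + 35.58·505 + 4.42·312 = 40354.92.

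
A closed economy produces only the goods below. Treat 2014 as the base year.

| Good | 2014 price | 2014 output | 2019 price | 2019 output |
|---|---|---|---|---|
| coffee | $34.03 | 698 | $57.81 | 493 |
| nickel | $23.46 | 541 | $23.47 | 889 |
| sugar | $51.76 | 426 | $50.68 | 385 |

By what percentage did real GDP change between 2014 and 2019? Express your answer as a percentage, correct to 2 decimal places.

-1.60%

Real GDP 2014 = Nominal GDP 2014 = 34.03·698 + 23.46·541 + 51.76·426 = 58494.56.
Real GDP 2019 (at 2014 prices) = 34.03·493 + 23.46·889 + 51.76·385 = 57560.33.
Real growth = 57560.33/58494.56 − 1 = -0.0160.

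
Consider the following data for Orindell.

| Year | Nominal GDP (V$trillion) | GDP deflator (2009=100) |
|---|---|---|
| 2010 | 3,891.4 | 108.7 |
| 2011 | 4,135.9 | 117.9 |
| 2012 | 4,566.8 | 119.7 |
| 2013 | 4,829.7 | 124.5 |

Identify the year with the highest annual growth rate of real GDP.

2011: real = 4135.9/1.179 = 3507.97; growth vs 2010 (3579.94) = -2.01%.
2012: real = 4566.8/1.197 = 3815.20; growth vs 2011 (3507.97) = 8.76%.
2013: real = 4829.7/1.245 = 3879.28; growth vs 2012 (3815.20) = 1.68%.

2012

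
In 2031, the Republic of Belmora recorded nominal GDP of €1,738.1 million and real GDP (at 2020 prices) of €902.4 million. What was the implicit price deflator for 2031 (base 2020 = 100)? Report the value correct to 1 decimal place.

implicit price deflator = (Nominal / Real) × 100 = 1738.1 / 902.4 × 100 = 192.61.

192.6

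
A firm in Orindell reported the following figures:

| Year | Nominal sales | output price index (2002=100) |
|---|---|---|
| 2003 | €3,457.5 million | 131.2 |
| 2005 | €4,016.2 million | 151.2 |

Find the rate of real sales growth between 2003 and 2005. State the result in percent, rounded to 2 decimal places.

Deflate each year: 2003 → 3457.5/1.312 = 2635.29; 2005 → 4016.2/1.512 = 2656.22.
So real sales changed by 2656.22/2635.29 − 1 = 0.0079, i.e. 0.79%.

0.79%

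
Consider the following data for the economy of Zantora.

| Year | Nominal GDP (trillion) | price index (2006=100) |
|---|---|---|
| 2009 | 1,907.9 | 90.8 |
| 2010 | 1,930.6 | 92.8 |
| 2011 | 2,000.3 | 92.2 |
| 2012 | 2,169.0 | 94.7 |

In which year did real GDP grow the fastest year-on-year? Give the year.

2010: real = 1930.6/0.928 = 2080.39; growth vs 2009 (2101.21) = -0.99%.
2011: real = 2000.3/0.922 = 2169.52; growth vs 2010 (2080.39) = 4.28%.
2012: real = 2169.0/0.947 = 2290.39; growth vs 2011 (2169.52) = 5.57%.

2012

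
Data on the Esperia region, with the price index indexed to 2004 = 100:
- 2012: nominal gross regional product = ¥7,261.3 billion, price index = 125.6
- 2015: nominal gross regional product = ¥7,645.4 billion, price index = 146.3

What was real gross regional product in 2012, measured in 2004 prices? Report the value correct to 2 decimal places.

¥5,781.29 billion

Real gross regional product = Nominal / (price index/100) = 7261.3 / 1.256 = 5781.29.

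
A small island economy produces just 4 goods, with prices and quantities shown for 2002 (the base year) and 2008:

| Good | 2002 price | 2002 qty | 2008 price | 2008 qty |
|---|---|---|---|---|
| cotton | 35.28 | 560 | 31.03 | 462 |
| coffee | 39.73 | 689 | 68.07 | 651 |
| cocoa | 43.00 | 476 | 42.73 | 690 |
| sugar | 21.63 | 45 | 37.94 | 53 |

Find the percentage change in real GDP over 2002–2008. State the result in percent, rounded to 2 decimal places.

6.43%

Real GDP 2002 = Nominal GDP 2002 = 35.28·560 + 39.73·689 + 43.00·476 + 21.63·45 = 68572.12.
Real GDP 2008 (at 2002 prices) = 35.28·462 + 39.73·651 + 43.00·690 + 21.63·53 = 72979.98.
Real growth = 72979.98/68572.12 − 1 = 0.0643.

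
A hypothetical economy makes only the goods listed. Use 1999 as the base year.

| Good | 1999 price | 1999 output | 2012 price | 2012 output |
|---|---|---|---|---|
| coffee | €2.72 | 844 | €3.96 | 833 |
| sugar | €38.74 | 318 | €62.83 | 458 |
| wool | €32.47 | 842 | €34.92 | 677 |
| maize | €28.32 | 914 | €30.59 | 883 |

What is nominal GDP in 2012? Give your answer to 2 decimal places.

€82726.63

Nominal GDP 2012 = Σ (p_2012 × q_2012) = 3.96·833 + 62.83·458 + 34.92·677 + 30.59·883 = 82726.63.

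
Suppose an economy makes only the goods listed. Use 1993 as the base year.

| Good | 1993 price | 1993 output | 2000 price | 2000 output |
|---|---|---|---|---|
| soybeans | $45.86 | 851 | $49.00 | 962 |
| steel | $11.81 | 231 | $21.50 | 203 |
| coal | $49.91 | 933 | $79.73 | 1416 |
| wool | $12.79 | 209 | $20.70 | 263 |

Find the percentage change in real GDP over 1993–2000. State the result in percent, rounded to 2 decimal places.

Real GDP 1993 = Nominal GDP 1993 = 45.86·851 + 11.81·231 + 49.91·933 + 12.79·209 = 90994.11.
Real GDP 2000 (at 1993 prices) = 45.86·962 + 11.81·203 + 49.91·1416 + 12.79·263 = 120551.08.
Real growth = 120551.08/90994.11 − 1 = 0.3248.

32.48%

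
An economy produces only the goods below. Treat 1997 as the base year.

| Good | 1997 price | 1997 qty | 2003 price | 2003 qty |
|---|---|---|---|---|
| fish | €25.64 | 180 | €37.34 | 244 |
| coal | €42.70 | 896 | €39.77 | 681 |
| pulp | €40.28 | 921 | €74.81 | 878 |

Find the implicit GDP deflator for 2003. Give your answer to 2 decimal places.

Nominal GDP 2003 = 37.34·244 + 39.77·681 + 74.81·878 = 101877.51.
Real GDP 2003 (at 1997 prices) = 25.64·244 + 42.70·681 + 40.28·878 = 70700.70.
Deflator = Nominal/Real × 100 = 101877.51/70700.70 × 100 = 144.097.

144.10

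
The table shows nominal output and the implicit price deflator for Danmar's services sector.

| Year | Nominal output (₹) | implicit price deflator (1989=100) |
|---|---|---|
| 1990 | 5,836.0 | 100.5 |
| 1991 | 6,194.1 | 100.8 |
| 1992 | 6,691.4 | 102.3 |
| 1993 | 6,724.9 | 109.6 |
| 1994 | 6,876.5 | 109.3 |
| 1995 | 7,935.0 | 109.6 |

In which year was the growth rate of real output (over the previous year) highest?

1995

1991: real = 6194.1/1.008 = 6144.94; growth vs 1990 (5806.97) = 5.82%.
1992: real = 6691.4/1.023 = 6540.96; growth vs 1991 (6144.94) = 6.44%.
1993: real = 6724.9/1.096 = 6135.86; growth vs 1992 (6540.96) = -6.19%.
1994: real = 6876.5/1.093 = 6291.40; growth vs 1993 (6135.86) = 2.53%.
1995: real = 7935.0/1.096 = 7239.96; growth vs 1994 (6291.40) = 15.08%.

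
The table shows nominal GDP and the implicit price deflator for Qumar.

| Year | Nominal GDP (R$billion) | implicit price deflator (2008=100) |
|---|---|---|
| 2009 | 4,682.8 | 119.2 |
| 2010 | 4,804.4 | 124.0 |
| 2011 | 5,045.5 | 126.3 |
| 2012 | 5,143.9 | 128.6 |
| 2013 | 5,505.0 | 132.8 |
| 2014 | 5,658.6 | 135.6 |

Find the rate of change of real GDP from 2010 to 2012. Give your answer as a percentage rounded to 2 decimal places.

Real GDP 2010 = 4804.4/1.240 = 3874.52.
Real GDP 2012 = 5143.9/1.286 = 3999.92.
Change = 3999.92/3874.52 − 1 = 0.0324.

3.24%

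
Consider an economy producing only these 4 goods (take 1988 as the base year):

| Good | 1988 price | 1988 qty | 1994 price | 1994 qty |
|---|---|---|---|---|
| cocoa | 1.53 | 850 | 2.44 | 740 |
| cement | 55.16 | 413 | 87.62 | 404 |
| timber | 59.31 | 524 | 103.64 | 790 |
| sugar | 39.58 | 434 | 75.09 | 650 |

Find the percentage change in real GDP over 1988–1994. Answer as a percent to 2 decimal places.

32.71%

Real GDP 1988 = Nominal GDP 1988 = 1.53·850 + 55.16·413 + 59.31·524 + 39.58·434 = 72337.74.
Real GDP 1994 (at 1988 prices) = 1.53·740 + 55.16·404 + 59.31·790 + 39.58·650 = 95998.74.
Real growth = 95998.74/72337.74 − 1 = 0.3271.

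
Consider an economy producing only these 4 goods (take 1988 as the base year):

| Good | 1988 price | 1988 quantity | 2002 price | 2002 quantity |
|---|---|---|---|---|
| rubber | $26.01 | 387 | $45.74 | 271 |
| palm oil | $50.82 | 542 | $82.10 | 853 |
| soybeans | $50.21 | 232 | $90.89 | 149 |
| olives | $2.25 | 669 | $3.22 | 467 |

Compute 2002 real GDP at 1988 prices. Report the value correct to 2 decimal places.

Real GDP 2002 = Σ (p_1988 × q_2002) = 26.01·271 + 50.82·853 + 50.21·149 + 2.25·467 = 58930.21.

$58930.21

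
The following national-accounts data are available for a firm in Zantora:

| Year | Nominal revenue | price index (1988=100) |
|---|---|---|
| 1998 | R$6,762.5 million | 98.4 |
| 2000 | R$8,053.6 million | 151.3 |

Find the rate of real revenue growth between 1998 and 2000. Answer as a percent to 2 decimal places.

Deflate each year: 1998 → 6762.5/0.984 = 6872.46; 2000 → 8053.6/1.513 = 5322.93.
So real revenue changed by 5322.93/6872.46 − 1 = -0.2255, i.e. -22.55%.

-22.55%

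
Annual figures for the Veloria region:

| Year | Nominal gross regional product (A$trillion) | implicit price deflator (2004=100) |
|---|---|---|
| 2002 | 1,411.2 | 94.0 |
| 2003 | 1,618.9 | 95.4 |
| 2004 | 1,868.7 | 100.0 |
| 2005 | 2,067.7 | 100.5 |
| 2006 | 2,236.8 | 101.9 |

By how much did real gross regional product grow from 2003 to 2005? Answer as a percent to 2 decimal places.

21.24%

Real gross regional product 2003 = 1618.9/0.954 = 1696.96.
Real gross regional product 2005 = 2067.7/1.005 = 2057.41.
Change = 2057.41/1696.96 − 1 = 0.2124.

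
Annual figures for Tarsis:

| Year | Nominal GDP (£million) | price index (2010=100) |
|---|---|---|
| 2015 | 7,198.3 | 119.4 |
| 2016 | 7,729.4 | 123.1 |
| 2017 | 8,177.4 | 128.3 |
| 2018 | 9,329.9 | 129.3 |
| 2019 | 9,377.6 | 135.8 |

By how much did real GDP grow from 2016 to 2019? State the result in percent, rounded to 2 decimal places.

9.98%

Real GDP 2016 = 7729.4/1.231 = 6278.96.
Real GDP 2019 = 9377.6/1.358 = 6905.45.
Change = 6905.45/6278.96 − 1 = 0.0998.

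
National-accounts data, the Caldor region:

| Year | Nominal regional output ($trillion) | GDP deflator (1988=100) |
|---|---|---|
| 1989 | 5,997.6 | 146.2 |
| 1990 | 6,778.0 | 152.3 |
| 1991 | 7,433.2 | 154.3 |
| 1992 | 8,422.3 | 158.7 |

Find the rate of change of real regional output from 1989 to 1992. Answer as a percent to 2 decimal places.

Real regional output 1989 = 5997.6/1.462 = 4102.33.
Real regional output 1992 = 8422.3/1.587 = 5307.06.
Change = 5307.06/4102.33 − 1 = 0.2937.

29.37%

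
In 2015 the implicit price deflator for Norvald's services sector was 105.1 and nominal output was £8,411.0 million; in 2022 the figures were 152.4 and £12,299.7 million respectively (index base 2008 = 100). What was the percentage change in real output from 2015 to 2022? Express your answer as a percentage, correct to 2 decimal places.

0.85%

Real output 2015 = 8411.0 / 1.051 = 8002.85.
Real output 2022 = 12299.7 / 1.524 = 8070.67.
Real growth = 8070.67 / 8002.85 − 1 = 0.0085.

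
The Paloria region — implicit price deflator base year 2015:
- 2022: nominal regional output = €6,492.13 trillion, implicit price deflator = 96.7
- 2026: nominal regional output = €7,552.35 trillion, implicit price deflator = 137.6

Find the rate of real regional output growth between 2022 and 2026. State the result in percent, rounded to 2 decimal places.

Real regional output 2022 = 6492.13 / 0.967 = 6713.68.
Real regional output 2026 = 7552.35 / 1.376 = 5488.63.
Real growth = 5488.63 / 6713.68 − 1 = -0.1825.

-18.25%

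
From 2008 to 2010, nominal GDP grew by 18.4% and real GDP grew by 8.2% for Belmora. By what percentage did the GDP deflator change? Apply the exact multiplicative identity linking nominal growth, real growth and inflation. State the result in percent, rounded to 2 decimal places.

(1 + g_nom) = (1 + g_real)(1 + π), so π = 1.1840 / 1.0820 − 1 = 0.09427.

9.43%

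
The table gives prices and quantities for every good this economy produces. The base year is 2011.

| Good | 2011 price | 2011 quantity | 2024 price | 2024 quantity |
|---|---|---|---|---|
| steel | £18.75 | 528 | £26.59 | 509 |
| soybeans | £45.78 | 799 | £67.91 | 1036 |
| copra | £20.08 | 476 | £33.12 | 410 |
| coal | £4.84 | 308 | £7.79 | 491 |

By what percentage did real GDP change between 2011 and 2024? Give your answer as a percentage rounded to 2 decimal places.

Real GDP 2011 = Nominal GDP 2011 = 18.75·528 + 45.78·799 + 20.08·476 + 4.84·308 = 57527.02.
Real GDP 2024 (at 2011 prices) = 18.75·509 + 45.78·1036 + 20.08·410 + 4.84·491 = 67581.07.
Real growth = 67581.07/57527.02 − 1 = 0.1748.

17.48%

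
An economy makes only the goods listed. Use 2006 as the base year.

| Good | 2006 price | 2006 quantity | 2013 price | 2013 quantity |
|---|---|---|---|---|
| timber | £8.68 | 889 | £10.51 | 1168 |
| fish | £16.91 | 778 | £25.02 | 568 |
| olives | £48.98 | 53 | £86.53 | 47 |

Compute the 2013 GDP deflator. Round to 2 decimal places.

Nominal GDP 2013 = 10.51·1168 + 25.02·568 + 86.53·47 = 30553.95.
Real GDP 2013 (at 2006 prices) = 8.68·1168 + 16.91·568 + 48.98·47 = 22045.18.
Deflator = Nominal/Real × 100 = 30553.95/22045.18 × 100 = 138.597.

138.60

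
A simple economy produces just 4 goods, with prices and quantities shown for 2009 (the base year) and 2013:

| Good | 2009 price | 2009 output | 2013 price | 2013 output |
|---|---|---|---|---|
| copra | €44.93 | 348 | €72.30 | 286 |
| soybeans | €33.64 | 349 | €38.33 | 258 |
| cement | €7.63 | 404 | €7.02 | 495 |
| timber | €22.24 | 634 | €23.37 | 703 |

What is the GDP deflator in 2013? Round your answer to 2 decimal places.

123.28

Nominal GDP 2013 = 72.30·286 + 38.33·258 + 7.02·495 + 23.37·703 = 50470.95.
Real GDP 2013 (at 2009 prices) = 44.93·286 + 33.64·258 + 7.63·495 + 22.24·703 = 40940.67.
Deflator = Nominal/Real × 100 = 50470.95/40940.67 × 100 = 123.278.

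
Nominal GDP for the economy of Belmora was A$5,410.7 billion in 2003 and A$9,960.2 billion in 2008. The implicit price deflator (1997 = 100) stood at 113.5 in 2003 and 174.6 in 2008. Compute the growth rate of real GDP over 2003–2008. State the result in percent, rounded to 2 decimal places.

19.66%

Real GDP 2003 = 5410.7 / 1.135 = 4767.14.
Real GDP 2008 = 9960.2 / 1.746 = 5704.58.
Real growth = 5704.58 / 4767.14 − 1 = 0.1966.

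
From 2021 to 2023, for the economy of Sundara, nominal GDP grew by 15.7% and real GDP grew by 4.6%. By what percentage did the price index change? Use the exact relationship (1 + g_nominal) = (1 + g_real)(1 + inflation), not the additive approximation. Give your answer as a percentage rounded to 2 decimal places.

(1 + g_nom) = (1 + g_real)(1 + π), so π = 1.1570 / 1.0460 − 1 = 0.10612.

10.61%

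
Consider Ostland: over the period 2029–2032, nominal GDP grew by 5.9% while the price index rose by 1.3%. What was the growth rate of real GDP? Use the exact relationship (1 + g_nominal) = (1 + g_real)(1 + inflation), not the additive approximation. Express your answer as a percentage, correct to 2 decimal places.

4.54%

(1 + g_nom) = (1 + g_real)(1 + π), so g_real = 1.0590 / 1.0130 − 1 = 0.04541.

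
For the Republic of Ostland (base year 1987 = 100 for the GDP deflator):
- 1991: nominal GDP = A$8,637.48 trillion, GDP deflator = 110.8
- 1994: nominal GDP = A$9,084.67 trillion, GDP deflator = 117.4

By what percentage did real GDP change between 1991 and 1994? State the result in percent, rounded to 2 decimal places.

Real GDP 1991 = 8637.48 / 1.108 = 7795.56.
Real GDP 1994 = 9084.67 / 1.174 = 7738.22.
Real growth = 7738.22 / 7795.56 − 1 = -0.0074.

-0.74%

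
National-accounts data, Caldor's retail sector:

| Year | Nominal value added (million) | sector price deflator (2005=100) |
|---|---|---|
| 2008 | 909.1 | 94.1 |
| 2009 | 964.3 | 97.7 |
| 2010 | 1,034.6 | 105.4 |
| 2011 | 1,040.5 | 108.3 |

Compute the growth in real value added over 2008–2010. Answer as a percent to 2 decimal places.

1.60%

Real value added 2008 = 909.1/0.941 = 966.10.
Real value added 2010 = 1034.6/1.054 = 981.59.
Change = 981.59/966.10 − 1 = 0.0160.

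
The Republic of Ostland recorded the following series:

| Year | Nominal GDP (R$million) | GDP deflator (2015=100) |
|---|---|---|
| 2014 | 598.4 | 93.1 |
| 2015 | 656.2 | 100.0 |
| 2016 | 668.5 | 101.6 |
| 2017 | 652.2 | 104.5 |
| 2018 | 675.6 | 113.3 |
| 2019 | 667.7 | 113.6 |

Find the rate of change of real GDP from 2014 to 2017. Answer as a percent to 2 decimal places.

-2.90%

Real GDP 2014 = 598.4/0.931 = 642.75.
Real GDP 2017 = 652.2/1.045 = 624.11.
Change = 624.11/642.75 − 1 = -0.0290.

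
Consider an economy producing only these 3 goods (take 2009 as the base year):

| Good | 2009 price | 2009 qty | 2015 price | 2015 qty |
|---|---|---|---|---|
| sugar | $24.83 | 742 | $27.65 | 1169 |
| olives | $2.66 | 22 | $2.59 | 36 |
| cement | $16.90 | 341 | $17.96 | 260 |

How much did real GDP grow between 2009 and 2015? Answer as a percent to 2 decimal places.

Real GDP 2009 = Nominal GDP 2009 = 24.83·742 + 2.66·22 + 16.90·341 = 24245.28.
Real GDP 2015 (at 2009 prices) = 24.83·1169 + 2.66·36 + 16.90·260 = 33516.03.
Real growth = 33516.03/24245.28 − 1 = 0.3824.

38.24%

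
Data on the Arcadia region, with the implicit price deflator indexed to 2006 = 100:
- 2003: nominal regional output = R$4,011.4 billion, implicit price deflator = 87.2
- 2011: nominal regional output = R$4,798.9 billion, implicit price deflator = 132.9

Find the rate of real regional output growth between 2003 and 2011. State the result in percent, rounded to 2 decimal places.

Real regional output 2003 = 4011.4 / 0.872 = 4600.23.
Real regional output 2011 = 4798.9 / 1.329 = 3610.91.
Real growth = 3610.91 / 4600.23 − 1 = -0.2151.

-21.51%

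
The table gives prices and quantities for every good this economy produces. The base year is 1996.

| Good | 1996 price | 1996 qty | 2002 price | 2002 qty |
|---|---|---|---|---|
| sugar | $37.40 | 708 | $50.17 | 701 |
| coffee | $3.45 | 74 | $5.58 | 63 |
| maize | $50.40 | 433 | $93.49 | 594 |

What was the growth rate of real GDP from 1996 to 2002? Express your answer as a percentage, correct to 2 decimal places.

Real GDP 1996 = Nominal GDP 1996 = 37.40·708 + 3.45·74 + 50.40·433 = 48557.70.
Real GDP 2002 (at 1996 prices) = 37.40·701 + 3.45·63 + 50.40·594 = 56372.35.
Real growth = 56372.35/48557.70 − 1 = 0.1609.

16.09%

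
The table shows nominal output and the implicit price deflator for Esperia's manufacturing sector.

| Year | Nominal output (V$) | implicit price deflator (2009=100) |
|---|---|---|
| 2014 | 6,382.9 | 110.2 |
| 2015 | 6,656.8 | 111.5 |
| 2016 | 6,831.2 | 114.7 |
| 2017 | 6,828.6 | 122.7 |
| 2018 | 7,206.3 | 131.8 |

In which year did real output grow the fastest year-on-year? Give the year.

2015: real = 6656.8/1.115 = 5970.22; growth vs 2014 (5792.11) = 3.08%.
2016: real = 6831.2/1.147 = 5955.71; growth vs 2015 (5970.22) = -0.24%.
2017: real = 6828.6/1.227 = 5565.28; growth vs 2016 (5955.71) = -6.56%.
2018: real = 7206.3/1.318 = 5467.60; growth vs 2017 (5565.28) = -1.76%.

2015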